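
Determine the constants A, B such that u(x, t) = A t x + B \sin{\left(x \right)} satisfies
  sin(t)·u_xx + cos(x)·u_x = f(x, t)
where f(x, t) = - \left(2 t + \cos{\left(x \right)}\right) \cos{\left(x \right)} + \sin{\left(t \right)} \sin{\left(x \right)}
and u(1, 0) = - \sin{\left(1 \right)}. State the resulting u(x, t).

Substitute the ansatz u = A t x + B \sin{\left(x \right)} into the left-hand side.
Derivatives of the ansatz:
  u_xx = - B \sin{\left(x \right)}
  u_x = A t + B \cos{\left(x \right)}
Term by term:
  sin(t)·u_xx = - B \sin{\left(t \right)} \sin{\left(x \right)}
  cos(x)·u_x = A t \cos{\left(x \right)} + B \cos^{2}{\left(x \right)}
So the left-hand side equals
  A t \cos{\left(x \right)} - B \sin{\left(t \right)} \sin{\left(x \right)} + B \cos^{2}{\left(x \right)}
This must equal f(x, t) identically; expanded, f = - 2 t \cos{\left(x \right)} + \sin{\left(t \right)} \sin{\left(x \right)} - \cos^{2}{\left(x \right)}.
Matching coefficients of the independent functions:
  [t \cos{\left(x \right)}]:  A = -2
  [\sin{\left(t \right)} \sin{\left(x \right)}]:  - B = 1
  [\cos^{2}{\left(x \right)}]:  B = -1
Solving: A = -2, B = -1.
Check against the point condition:
  u(1, 0) = - \sin{\left(1 \right)}  ⟹  B \sin{\left(1 \right)} = - \sin{\left(1 \right)}  ✓
Hence u(x, t) = - 2 t x - \sin{\left(x \right)}.

Answer: u(x, t) = - 2 t x - \sin{\left(x \right)}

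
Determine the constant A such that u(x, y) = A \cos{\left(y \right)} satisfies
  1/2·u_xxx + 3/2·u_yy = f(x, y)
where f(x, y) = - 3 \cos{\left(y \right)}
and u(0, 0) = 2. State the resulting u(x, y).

Substitute the ansatz u = A \cos{\left(y \right)} into the left-hand side.
Derivatives of the ansatz:
  u_xxx = 0
  u_yy = - A \cos{\left(y \right)}
Term by term:
  1/2·u_xxx = 0
  3/2·u_yy = - \frac{3 A \cos{\left(y \right)}}{2}
So the left-hand side equals
  - \frac{3 A \cos{\left(y \right)}}{2}
This must equal f(x, y) = - 3 \cos{\left(y \right)} identically.
Matching coefficients of the independent functions:
  [\cos{\left(y \right)}]:  - \frac{3 A}{2} = -3
Solving: A = 2.
Check against the point condition:
  u(0, 0) = 2  ⟹  A = 2  ✓
Hence u(x, y) = 2 \cos{\left(y \right)}.

Answer: u(x, y) = 2 \cos{\left(y \right)}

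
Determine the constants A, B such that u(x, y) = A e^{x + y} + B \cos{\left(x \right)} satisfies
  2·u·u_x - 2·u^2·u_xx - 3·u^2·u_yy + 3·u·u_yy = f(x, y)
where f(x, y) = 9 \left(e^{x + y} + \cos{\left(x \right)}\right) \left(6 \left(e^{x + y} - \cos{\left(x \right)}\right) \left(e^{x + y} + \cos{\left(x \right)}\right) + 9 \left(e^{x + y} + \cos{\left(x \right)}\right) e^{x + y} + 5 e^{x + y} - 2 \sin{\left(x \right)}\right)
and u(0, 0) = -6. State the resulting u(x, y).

Substitute the ansatz u = A e^{x + y} + B \cos{\left(x \right)} into the left-hand side.
Derivatives of the ansatz:
  u_x = A e^{x} e^{y} - B \sin{\left(x \right)}
  u_xx = A e^{x} e^{y} - B \cos{\left(x \right)}
  u_yy = A e^{x} e^{y}
Term by term:
  2·u·u_x = 2 A^{2} e^{2 x} e^{2 y} - 2 A B e^{x} e^{y} \sin{\left(x \right)} + 2 A B e^{x} e^{y} \cos{\left(x \right)} - 2 B^{2} \sin{\left(x \right)} \cos{\left(x \right)}
  -2·u^2·u_xx = - 2 A^{3} e^{3 x} e^{3 y} - 2 A^{2} B e^{2 x} e^{2 y} \cos{\left(x \right)} + 2 A B^{2} e^{x} e^{y} \cos^{2}{\left(x \right)} + 2 B^{3} \cos^{3}{\left(x \right)}
  -3·u^2·u_yy = - 3 A^{3} e^{3 x} e^{3 y} - 6 A^{2} B e^{2 x} e^{2 y} \cos{\left(x \right)} - 3 A B^{2} e^{x} e^{y} \cos^{2}{\left(x \right)}
  3·u·u_yy = 3 A^{2} e^{2 x} e^{2 y} + 3 A B e^{x} e^{y} \cos{\left(x \right)}
So the left-hand side equals
  - 5 A^{3} e^{3 x} e^{3 y} - 8 A^{2} B e^{2 x} e^{2 y} \cos{\left(x \right)} + 5 A^{2} e^{2 x} e^{2 y} - A B^{2} e^{x} e^{y} \cos^{2}{\left(x \right)} - 2 A B e^{x} e^{y} \sin{\left(x \right)} + 5 A B e^{x} e^{y} \cos{\left(x \right)} + 2 B^{3} \cos^{3}{\left(x \right)} - 2 B^{2} \sin{\left(x \right)} \cos{\left(x \right)}
This must equal f(x, y) identically; expanded, f = 135 e^{3 x} e^{3 y} + 216 e^{2 x} e^{2 y} \cos{\left(x \right)} + 45 e^{2 x} e^{2 y} - 18 e^{x} e^{y} \sin{\left(x \right)} + 27 e^{x} e^{y} \cos^{2}{\left(x \right)} + 45 e^{x} e^{y} \cos{\left(x \right)} - 18 \sin{\left(x \right)} \cos{\left(x \right)} - 54 \cos^{3}{\left(x \right)}.
Matching coefficients of the independent functions:
  [e^{2 x} e^{2 y}]:  5 A^{2} = 45
  [e^{3 x} e^{3 y}]:  - 5 A^{3} = 135
  [\sin{\left(x \right)} \cos{\left(x \right)}]:  - 2 B^{2} = -18
  [e^{x} e^{y} \sin{\left(x \right)}]:  - 2 A B = -18
  [e^{x} e^{y} \cos{\left(x \right)}]:  5 A B = 45
  [e^{x} e^{y} \cos^{2}{\left(x \right)}]:  - A B^{2} = 27
  [e^{2 x} e^{2 y} \cos{\left(x \right)}]:  - 8 A^{2} B = 216
  [\cos^{3}{\left(x \right)}]:  2 B^{3} = -54
Solving: A = -3, B = -3.
Check against the point condition:
  u(0, 0) = -6  ⟹  A + B = -6  ✓
Hence u(x, y) = - 3 e^{x + y} - 3 \cos{\left(x \right)}.

Answer: u(x, y) = - 3 e^{x + y} - 3 \cos{\left(x \right)}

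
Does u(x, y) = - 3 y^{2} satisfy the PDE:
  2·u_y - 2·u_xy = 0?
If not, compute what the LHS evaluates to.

Evaluate each term of the left-hand side for u = - 3 y^{2}.
Derivatives:
  u_y = - 6 y
  u_xy = 0
Terms:
  2·u_y = - 12 y
  -2·u_xy = 0
Sum: LHS = - 12 y
Given right-hand side: 0. Difference LHS − RHS = - 12 y ≠ 0, so u is not a solution.

Answer: No, the LHS evaluates to - 12 y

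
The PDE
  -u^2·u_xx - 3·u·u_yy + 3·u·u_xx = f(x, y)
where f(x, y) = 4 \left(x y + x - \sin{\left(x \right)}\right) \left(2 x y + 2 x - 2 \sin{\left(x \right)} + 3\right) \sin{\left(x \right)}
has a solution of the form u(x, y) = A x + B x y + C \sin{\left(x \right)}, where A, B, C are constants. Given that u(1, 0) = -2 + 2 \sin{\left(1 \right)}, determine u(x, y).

Answer: u(x, y) = - 2 x y - 2 x + 2 \sin{\left(x \right)}

Derivation:
Substitute the ansatz u = A x + B x y + C \sin{\left(x \right)} into the left-hand side.
Derivatives of the ansatz:
  u_xx = - C \sin{\left(x \right)}
  u_yy = 0
Term by term:
  -u^2·u_xx = A^{2} C x^{2} \sin{\left(x \right)} + 2 A B C x^{2} y \sin{\left(x \right)} + 2 A C^{2} x \sin^{2}{\left(x \right)} + B^{2} C x^{2} y^{2} \sin{\left(x \right)} + 2 B C^{2} x y \sin^{2}{\left(x \right)} + C^{3} \sin^{3}{\left(x \right)}
  -3·u·u_yy = 0
  3·u·u_xx = - 3 A C x \sin{\left(x \right)} - 3 B C x y \sin{\left(x \right)} - 3 C^{2} \sin^{2}{\left(x \right)}
So the left-hand side equals
  A^{2} C x^{2} \sin{\left(x \right)} + 2 A B C x^{2} y \sin{\left(x \right)} + 2 A C^{2} x \sin^{2}{\left(x \right)} - 3 A C x \sin{\left(x \right)} + B^{2} C x^{2} y^{2} \sin{\left(x \right)} + 2 B C^{2} x y \sin^{2}{\left(x \right)} - 3 B C x y \sin{\left(x \right)} + C^{3} \sin^{3}{\left(x \right)} - 3 C^{2} \sin^{2}{\left(x \right)}
This must equal f(x, y) identically; expanded, f = 8 x^{2} y^{2} \sin{\left(x \right)} + 16 x^{2} y \sin{\left(x \right)} + 8 x^{2} \sin{\left(x \right)} - 16 x y \sin^{2}{\left(x \right)} + 12 x y \sin{\left(x \right)} - 16 x \sin^{2}{\left(x \right)} + 12 x \sin{\left(x \right)} + 8 \sin^{3}{\left(x \right)} - 12 \sin^{2}{\left(x \right)}.
Matching coefficients of the independent functions:
  [x \sin{\left(x \right)}]:  - 3 A C = 12
  [x \sin^{2}{\left(x \right)}]:  2 A C^{2} = -16
  [x^{2} \sin{\left(x \right)}]:  A^{2} C = 8
  [x y \sin{\left(x \right)}]:  - 3 B C = 12
  [x y \sin^{2}{\left(x \right)}]:  2 B C^{2} = -16
  [x^{2} y \sin{\left(x \right)}]:  2 A B C = 16
  [x^{2} y^{2} \sin{\left(x \right)}]:  B^{2} C = 8
  [\sin^{2}{\left(x \right)}]:  - 3 C^{2} = -12
  [\sin^{3}{\left(x \right)}]:  C^{3} = 8
Solving: A = -2, B = -2, C = 2.
Check against the point condition:
  u(1, 0) = -2 + 2 \sin{\left(1 \right)}  ⟹  A + C \sin{\left(1 \right)} = -2 + 2 \sin{\left(1 \right)}  ✓
Hence u(x, y) = - 2 x y - 2 x + 2 \sin{\left(x \right)}.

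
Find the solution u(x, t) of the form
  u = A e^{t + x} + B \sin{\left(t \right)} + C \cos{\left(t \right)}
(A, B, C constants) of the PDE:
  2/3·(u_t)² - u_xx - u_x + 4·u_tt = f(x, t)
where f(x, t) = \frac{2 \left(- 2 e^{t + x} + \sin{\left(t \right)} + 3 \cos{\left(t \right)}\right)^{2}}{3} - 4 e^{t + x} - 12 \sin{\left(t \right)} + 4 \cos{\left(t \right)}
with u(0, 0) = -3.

Substitute the ansatz u = A e^{t + x} + B \sin{\left(t \right)} + C \cos{\left(t \right)} into the left-hand side.
Derivatives of the ansatz:
  u_t = A e^{t} e^{x} + B \cos{\left(t \right)} - C \sin{\left(t \right)}
  u_xx = A e^{t} e^{x}
  u_x = A e^{t} e^{x}
  u_tt = A e^{t} e^{x} - B \sin{\left(t \right)} - C \cos{\left(t \right)}
Term by term:
  2/3·(u_t)² = \frac{2 A^{2} e^{2 t} e^{2 x}}{3} + \frac{4 A B e^{t} e^{x} \cos{\left(t \right)}}{3} - \frac{4 A C e^{t} e^{x} \sin{\left(t \right)}}{3} + \frac{2 B^{2} \cos^{2}{\left(t \right)}}{3} - \frac{4 B C \sin{\left(t \right)} \cos{\left(t \right)}}{3} + \frac{2 C^{2} \sin^{2}{\left(t \right)}}{3}
  -u_xx = - A e^{t} e^{x}
  -u_x = - A e^{t} e^{x}
  4·u_tt = 4 A e^{t} e^{x} - 4 B \sin{\left(t \right)} - 4 C \cos{\left(t \right)}
So the left-hand side equals
  \frac{2 A^{2} e^{2 t} e^{2 x}}{3} + \frac{4 A B e^{t} e^{x} \cos{\left(t \right)}}{3} - \frac{4 A C e^{t} e^{x} \sin{\left(t \right)}}{3} + 2 A e^{t} e^{x} + \frac{2 B^{2} \cos^{2}{\left(t \right)}}{3} - \frac{4 B C \sin{\left(t \right)} \cos{\left(t \right)}}{3} - 4 B \sin{\left(t \right)} + \frac{2 C^{2} \sin^{2}{\left(t \right)}}{3} - 4 C \cos{\left(t \right)}
This must equal f(x, t) identically; expanded, f = \frac{8 e^{2 t} e^{2 x}}{3} - \frac{8 e^{t} e^{x} \sin{\left(t \right)}}{3} - 8 e^{t} e^{x} \cos{\left(t \right)} - 4 e^{t} e^{x} + \frac{2 \sin^{2}{\left(t \right)}}{3} + 4 \sin{\left(t \right)} \cos{\left(t \right)} - 12 \sin{\left(t \right)} + 6 \cos^{2}{\left(t \right)} + 4 \cos{\left(t \right)}.
Matching coefficients of the independent functions:
  [e^{t} e^{x}]:  2 A = -4
  [e^{2 t} e^{2 x}]:  \frac{2 A^{2}}{3} = \frac{8}{3}
  [\sin{\left(t \right)} \cos{\left(t \right)}]:  - \frac{4 B C}{3} = 4
  [e^{t} e^{x} \sin{\left(t \right)}]:  - \frac{4 A C}{3} = - \frac{8}{3}
  [e^{t} e^{x} \cos{\left(t \right)}]:  \frac{4 A B}{3} = -8
  [\sin{\left(t \right)}]:  - 4 B = -12
  [\sin^{2}{\left(t \right)}]:  \frac{2 C^{2}}{3} = \frac{2}{3}
  [\cos{\left(t \right)}]:  - 4 C = 4
  [\cos^{2}{\left(t \right)}]:  \frac{2 B^{2}}{3} = 6
Solving: A = -2, B = 3, C = -1.
Check against the point condition:
  u(0, 0) = -3  ⟹  A + C = -3  ✓
Hence u(x, t) = - 2 e^{t + x} + 3 \sin{\left(t \right)} - \cos{\left(t \right)}.

Answer: u(x, t) = - 2 e^{t + x} + 3 \sin{\left(t \right)} - \cos{\left(t \right)}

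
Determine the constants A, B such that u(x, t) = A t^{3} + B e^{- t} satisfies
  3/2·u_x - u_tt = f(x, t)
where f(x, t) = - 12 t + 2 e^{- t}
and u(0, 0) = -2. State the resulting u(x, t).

Substitute the ansatz u = A t^{3} + B e^{- t} into the left-hand side.
Derivatives of the ansatz:
  u_x = 0
  u_tt = 6 A t + B e^{- t}
Term by term:
  3/2·u_x = 0
  -u_tt = - 6 A t - B e^{- t}
So the left-hand side equals
  - 6 A t - B e^{- t}
This must equal f(x, t) = - 12 t + 2 e^{- t} identically.
Matching coefficients of the independent functions:
  [t]:  - 6 A = -12
  [e^{- t}]:  - B = 2
Solving: A = 2, B = -2.
Check against the point condition:
  u(0, 0) = -2  ⟹  B = -2  ✓
Hence u(x, t) = 2 t^{3} - 2 e^{- t}.

Answer: u(x, t) = 2 t^{3} - 2 e^{- t}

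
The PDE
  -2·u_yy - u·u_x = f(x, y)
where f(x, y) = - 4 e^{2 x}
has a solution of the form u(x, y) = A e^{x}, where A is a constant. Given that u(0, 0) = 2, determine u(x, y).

Substitute the ansatz u = A e^{x} into the left-hand side.
Derivatives of the ansatz:
  u_yy = 0
  u_x = A e^{x}
Term by term:
  -2·u_yy = 0
  -u·u_x = - A^{2} e^{2 x}
So the left-hand side equals
  - A^{2} e^{2 x}
This must equal f(x, y) = - 4 e^{2 x} identically.
Matching coefficients of the independent functions:
  [e^{2 x}]:  - A^{2} = -4
These equations allow (A) = (-2) or (2).
Impose the point condition(s):
  u(0, 0) = 2  ⟹  A = 2
Only A = 2 satisfies everything.
Hence u(x, y) = 2 e^{x}.

Answer: u(x, y) = 2 e^{x}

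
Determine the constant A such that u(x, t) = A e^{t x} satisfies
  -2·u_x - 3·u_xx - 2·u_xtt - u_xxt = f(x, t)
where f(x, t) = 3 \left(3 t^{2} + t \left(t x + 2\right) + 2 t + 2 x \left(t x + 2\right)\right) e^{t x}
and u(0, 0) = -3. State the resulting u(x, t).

Substitute the ansatz u = A e^{t x} into the left-hand side.
Derivatives of the ansatz:
  u_x = A t e^{t x}
  u_xx = A t^{2} e^{t x}
  u_xtt = A t x^{2} e^{t x} + 2 A x e^{t x}
  u_xxt = A t^{2} x e^{t x} + 2 A t e^{t x}
Term by term:
  -2·u_x = - 2 A t e^{t x}
  -3·u_xx = - 3 A t^{2} e^{t x}
  -2·u_xtt = - 2 A t x^{2} e^{t x} - 4 A x e^{t x}
  -u_xxt = - A t^{2} x e^{t x} - 2 A t e^{t x}
So the left-hand side equals
  - A t^{2} x e^{t x} - 3 A t^{2} e^{t x} - 2 A t x^{2} e^{t x} - 4 A t e^{t x} - 4 A x e^{t x}
This must equal f(x, t) identically; expanded, f = 3 t^{2} x e^{t x} + 9 t^{2} e^{t x} + 6 t x^{2} e^{t x} + 12 t e^{t x} + 12 x e^{t x}.
Matching coefficients of the independent functions:
  [t e^{t x}, x e^{t x}]:  - 4 A = 12
  [t^{2} e^{t x}]:  - 3 A = 9
  [t x^{2} e^{t x}]:  - 2 A = 6
  [t^{2} x e^{t x}]:  - A = 3
Solving: A = -3.
Check against the point condition:
  u(0, 0) = -3  ⟹  A = -3  ✓
Hence u(x, t) = - 3 e^{t x}.

Answer: u(x, t) = - 3 e^{t x}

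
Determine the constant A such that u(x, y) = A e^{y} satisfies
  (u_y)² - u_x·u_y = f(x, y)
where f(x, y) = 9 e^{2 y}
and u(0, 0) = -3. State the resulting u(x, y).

Substitute the ansatz u = A e^{y} into the left-hand side.
Derivatives of the ansatz:
  u_y = A e^{y}
  u_x = 0
Term by term:
  (u_y)² = A^{2} e^{2 y}
  -u_x·u_y = 0
So the left-hand side equals
  A^{2} e^{2 y}
This must equal f(x, y) = 9 e^{2 y} identically.
Matching coefficients of the independent functions:
  [e^{2 y}]:  A^{2} = 9
These equations allow (A) = (-3) or (3).
Impose the point condition(s):
  u(0, 0) = -3  ⟹  A = -3
Only A = -3 satisfies everything.
Hence u(x, y) = - 3 e^{y}.

Answer: u(x, y) = - 3 e^{y}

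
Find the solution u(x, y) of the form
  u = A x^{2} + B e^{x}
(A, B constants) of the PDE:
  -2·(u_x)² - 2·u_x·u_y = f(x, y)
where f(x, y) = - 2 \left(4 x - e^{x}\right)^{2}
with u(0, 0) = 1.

Substitute the ansatz u = A x^{2} + B e^{x} into the left-hand side.
Derivatives of the ansatz:
  u_x = 2 A x + B e^{x}
  u_y = 0
Term by term:
  -2·(u_x)² = - 8 A^{2} x^{2} - 8 A B x e^{x} - 2 B^{2} e^{2 x}
  -2·u_x·u_y = 0
So the left-hand side equals
  - 8 A^{2} x^{2} - 8 A B x e^{x} - 2 B^{2} e^{2 x}
This must equal f(x, y) identically; expanded, f = - 32 x^{2} + 16 x e^{x} - 2 e^{2 x}.
Matching coefficients of the independent functions:
  [x^{2}]:  - 8 A^{2} = -32
  [x e^{x}]:  - 8 A B = 16
  [e^{2 x}]:  - 2 B^{2} = -2
These equations allow (A, B) = (-2, 1) or (2, -1).
Impose the point condition(s):
  u(0, 0) = 1  ⟹  B = 1
Only A = -2, B = 1 satisfies everything.
Hence u(x, y) = - 2 x^{2} + e^{x}.

Answer: u(x, y) = - 2 x^{2} + e^{x}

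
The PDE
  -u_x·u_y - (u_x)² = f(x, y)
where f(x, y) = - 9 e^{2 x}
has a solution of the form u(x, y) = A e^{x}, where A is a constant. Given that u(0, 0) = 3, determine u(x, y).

Substitute the ansatz u = A e^{x} into the left-hand side.
Derivatives of the ansatz:
  u_x = A e^{x}
  u_y = 0
Term by term:
  -u_x·u_y = 0
  -(u_x)² = - A^{2} e^{2 x}
So the left-hand side equals
  - A^{2} e^{2 x}
This must equal f(x, y) = - 9 e^{2 x} identically.
Matching coefficients of the independent functions:
  [e^{2 x}]:  - A^{2} = -9
These equations allow (A) = (-3) or (3).
Impose the point condition(s):
  u(0, 0) = 3  ⟹  A = 3
Only A = 3 satisfies everything.
Hence u(x, y) = 3 e^{x}.

Answer: u(x, y) = 3 e^{x}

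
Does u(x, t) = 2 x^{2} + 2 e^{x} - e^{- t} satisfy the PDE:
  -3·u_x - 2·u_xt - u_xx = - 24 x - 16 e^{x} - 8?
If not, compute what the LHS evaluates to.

Evaluate each term of the left-hand side for u = 2 x^{2} + 2 e^{x} - e^{- t}.
Derivatives:
  u_x = 4 x + 2 e^{x}
  u_xt = 0
  u_xx = 2 e^{x} + 4
Terms:
  -3·u_x = - 12 x - 6 e^{x}
  -2·u_xt = 0
  -u_xx = - 2 e^{x} - 4
Sum: LHS = - 12 x - 8 e^{x} - 4
Given right-hand side: - 24 x - 16 e^{x} - 8. Difference LHS − RHS = 12 x + 8 e^{x} + 4 ≠ 0, so u is not a solution.

Answer: No, the LHS evaluates to - 12 x - 8 e^{x} - 4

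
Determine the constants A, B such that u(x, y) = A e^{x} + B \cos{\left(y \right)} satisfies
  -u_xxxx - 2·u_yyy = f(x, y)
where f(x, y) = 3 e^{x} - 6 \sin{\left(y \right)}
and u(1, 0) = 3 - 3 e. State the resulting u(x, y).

Substitute the ansatz u = A e^{x} + B \cos{\left(y \right)} into the left-hand side.
Derivatives of the ansatz:
  u_xxxx = A e^{x}
  u_yyy = B \sin{\left(y \right)}
Term by term:
  -u_xxxx = - A e^{x}
  -2·u_yyy = - 2 B \sin{\left(y \right)}
So the left-hand side equals
  - A e^{x} - 2 B \sin{\left(y \right)}
This must equal f(x, y) = 3 e^{x} - 6 \sin{\left(y \right)} identically.
Matching coefficients of the independent functions:
  [e^{x}]:  - A = 3
  [\sin{\left(y \right)}]:  - 2 B = -6
Solving: A = -3, B = 3.
Check against the point condition:
  u(1, 0) = 3 - 3 e  ⟹  e A + B = 3 - 3 e  ✓
Hence u(x, y) = - 3 e^{x} + 3 \cos{\left(y \right)}.

Answer: u(x, y) = - 3 e^{x} + 3 \cos{\left(y \right)}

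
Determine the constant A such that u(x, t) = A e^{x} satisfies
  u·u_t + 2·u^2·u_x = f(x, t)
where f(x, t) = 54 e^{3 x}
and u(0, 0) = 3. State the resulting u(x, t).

Answer: u(x, t) = 3 e^{x}

Derivation:
Substitute the ansatz u = A e^{x} into the left-hand side.
Derivatives of the ansatz:
  u_t = 0
  u_x = A e^{x}
Term by term:
  u·u_t = 0
  2·u^2·u_x = 2 A^{3} e^{3 x}
So the left-hand side equals
  2 A^{3} e^{3 x}
This must equal f(x, t) = 54 e^{3 x} identically.
Matching coefficients of the independent functions:
  [e^{3 x}]:  2 A^{3} = 54
Solving: A = 3.
Check against the point condition:
  u(0, 0) = 3  ⟹  A = 3  ✓
Hence u(x, t) = 3 e^{x}.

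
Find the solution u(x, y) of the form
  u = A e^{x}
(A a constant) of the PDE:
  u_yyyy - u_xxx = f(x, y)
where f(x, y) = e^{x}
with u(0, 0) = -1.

Answer: u(x, y) = - e^{x}

Derivation:
Substitute the ansatz u = A e^{x} into the left-hand side.
Derivatives of the ansatz:
  u_yyyy = 0
  u_xxx = A e^{x}
Term by term:
  u_yyyy = 0
  -u_xxx = - A e^{x}
So the left-hand side equals
  - A e^{x}
This must equal f(x, y) = e^{x} identically.
Matching coefficients of the independent functions:
  [e^{x}]:  - A = 1
Solving: A = -1.
Check against the point condition:
  u(0, 0) = -1  ⟹  A = -1  ✓
Hence u(x, y) = - e^{x}.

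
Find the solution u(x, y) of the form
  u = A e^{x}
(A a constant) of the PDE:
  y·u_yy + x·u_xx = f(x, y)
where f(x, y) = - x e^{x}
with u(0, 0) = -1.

Substitute the ansatz u = A e^{x} into the left-hand side.
Derivatives of the ansatz:
  u_yy = 0
  u_xx = A e^{x}
Term by term:
  y·u_yy = 0
  x·u_xx = A x e^{x}
So the left-hand side equals
  A x e^{x}
This must equal f(x, y) = - x e^{x} identically.
Matching coefficients of the independent functions:
  [x e^{x}]:  A = -1
Solving: A = -1.
Check against the point condition:
  u(0, 0) = -1  ⟹  A = -1  ✓
Hence u(x, y) = - e^{x}.

Answer: u(x, y) = - e^{x}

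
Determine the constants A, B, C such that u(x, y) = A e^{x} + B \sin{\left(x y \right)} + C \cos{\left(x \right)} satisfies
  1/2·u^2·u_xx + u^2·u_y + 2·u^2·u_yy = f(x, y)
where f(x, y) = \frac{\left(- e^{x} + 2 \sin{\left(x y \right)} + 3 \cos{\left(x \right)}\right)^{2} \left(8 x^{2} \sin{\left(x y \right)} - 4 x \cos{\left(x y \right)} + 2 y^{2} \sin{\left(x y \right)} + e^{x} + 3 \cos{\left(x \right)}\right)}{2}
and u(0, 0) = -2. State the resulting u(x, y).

Answer: u(x, y) = e^{x} - 2 \sin{\left(x y \right)} - 3 \cos{\left(x \right)}

Derivation:
Substitute the ansatz u = A e^{x} + B \sin{\left(x y \right)} + C \cos{\left(x \right)} into the left-hand side.
Derivatives of the ansatz:
  u_xx = A e^{x} - B y^{2} \sin{\left(x y \right)} - C \cos{\left(x \right)}
  u_y = B x \cos{\left(x y \right)}
  u_yy = - B x^{2} \sin{\left(x y \right)}
Term by term:
  1/2·u^2·u_xx = \frac{A^{3} e^{3 x}}{2} - \frac{A^{2} B y^{2} e^{2 x} \sin{\left(x y \right)}}{2} + A^{2} B e^{2 x} \sin{\left(x y \right)} + \frac{A^{2} C e^{2 x} \cos{\left(x \right)}}{2} - A B^{2} y^{2} e^{x} \sin^{2}{\left(x y \right)} + \frac{A B^{2} e^{x} \sin^{2}{\left(x y \right)}}{2} - A B C y^{2} e^{x} \sin{\left(x y \right)} \cos{\left(x \right)} - \frac{A C^{2} e^{x} \cos^{2}{\left(x \right)}}{2} - \frac{B^{3} y^{2} \sin^{3}{\left(x y \right)}}{2} - B^{2} C y^{2} \sin^{2}{\left(x y \right)} \cos{\left(x \right)} - \frac{B^{2} C \sin^{2}{\left(x y \right)} \cos{\left(x \right)}}{2} - \frac{B C^{2} y^{2} \sin{\left(x y \right)} \cos^{2}{\left(x \right)}}{2} - B C^{2} \sin{\left(x y \right)} \cos^{2}{\left(x \right)} - \frac{C^{3} \cos^{3}{\left(x \right)}}{2}
  u^2·u_y = A^{2} B x e^{2 x} \cos{\left(x y \right)} + 2 A B^{2} x e^{x} \sin{\left(x y \right)} \cos{\left(x y \right)} + 2 A B C x e^{x} \cos{\left(x \right)} \cos{\left(x y \right)} + B^{3} x \sin^{2}{\left(x y \right)} \cos{\left(x y \right)} + 2 B^{2} C x \sin{\left(x y \right)} \cos{\left(x \right)} \cos{\left(x y \right)} + B C^{2} x \cos^{2}{\left(x \right)} \cos{\left(x y \right)}
  2·u^2·u_yy = - 2 A^{2} B x^{2} e^{2 x} \sin{\left(x y \right)} - 4 A B^{2} x^{2} e^{x} \sin^{2}{\left(x y \right)} - 4 A B C x^{2} e^{x} \sin{\left(x y \right)} \cos{\left(x \right)} - 2 B^{3} x^{2} \sin^{3}{\left(x y \right)} - 4 B^{2} C x^{2} \sin^{2}{\left(x y \right)} \cos{\left(x \right)} - 2 B C^{2} x^{2} \sin{\left(x y \right)} \cos^{2}{\left(x \right)}
Sum these and collect like terms in the independent variables.
This must equal f(x, y) identically; expanded, f = 4 x^{2} e^{2 x} \sin{\left(x y \right)} - 16 x^{2} e^{x} \sin^{2}{\left(x y \right)} - 24 x^{2} e^{x} \sin{\left(x y \right)} \cos{\left(x \right)} + 16 x^{2} \sin^{3}{\left(x y \right)} + 48 x^{2} \sin^{2}{\left(x y \right)} \cos{\left(x \right)} + 36 x^{2} \sin{\left(x y \right)} \cos^{2}{\left(x \right)} - 2 x e^{2 x} \cos{\left(x y \right)} + 8 x e^{x} \sin{\left(x y \right)} \cos{\left(x y \right)} + 12 x e^{x} \cos{\left(x \right)} \cos{\left(x y \right)} - 8 x \sin^{2}{\left(x y \right)} \cos{\left(x y \right)} - 24 x \sin{\left(x y \right)} \cos{\left(x \right)} \cos{\left(x y \right)} - 18 x \cos^{2}{\left(x \right)} \cos{\left(x y \right)} + y^{2} e^{2 x} \sin{\left(x y \right)} - 4 y^{2} e^{x} \sin^{2}{\left(x y \right)} - 6 y^{2} e^{x} \sin{\left(x y \right)} \cos{\left(x \right)} + 4 y^{2} \sin^{3}{\left(x y \right)} + 12 y^{2} \sin^{2}{\left(x y \right)} \cos{\left(x \right)} + 9 y^{2} \sin{\left(x y \right)} \cos^{2}{\left(x \right)} + \frac{e^{3 x}}{2} - 2 e^{2 x} \sin{\left(x y \right)} - \frac{3 e^{2 x} \cos{\left(x \right)}}{2} + 2 e^{x} \sin^{2}{\left(x y \right)} - \frac{9 e^{x} \cos^{2}{\left(x \right)}}{2} + 6 \sin^{2}{\left(x y \right)} \cos{\left(x \right)} + 18 \sin{\left(x y \right)} \cos^{2}{\left(x \right)} + \frac{27 \cos^{3}{\left(x \right)}}{2}.
Matching coefficients of the independent functions:
(each divided by its leading coefficient; functions giving the same equation are listed together)
  [x^{2} \sin^{3}{\left(x y \right)}, y^{2} \sin^{3}{\left(x y \right)}, x \sin^{2}{\left(x y \right)} \cos{\left(x y \right)}]:  B^{3} + 8 = 0
  [e^{x} \sin^{2}{\left(x y \right)}, x^{2} e^{x} \sin^{2}{\left(x y \right)}, y^{2} e^{x} \sin^{2}{\left(x y \right)}, …]:  A B^{2} - 4 = 0
  [e^{x} \cos^{2}{\left(x \right)}]:  A C^{2} - 9 = 0
  [e^{2 x} \sin{\left(x y \right)}, x e^{2 x} \cos{\left(x y \right)}, x^{2} e^{2 x} \sin{\left(x y \right)}, …]:  A^{2} B + 2 = 0
  [e^{2 x} \cos{\left(x \right)}]:  A^{2} C + 3 = 0
  [\sin{\left(x y \right)} \cos^{2}{\left(x \right)}, x \cos^{2}{\left(x \right)} \cos{\left(x y \right)}, x^{2} \sin{\left(x y \right)} \cos^{2}{\left(x \right)}, …]:  B C^{2} + 18 = 0
  [\sin^{2}{\left(x y \right)} \cos{\left(x \right)}, x^{2} \sin^{2}{\left(x y \right)} \cos{\left(x \right)}, y^{2} \sin^{2}{\left(x y \right)} \cos{\left(x \right)}, …]:  B^{2} C + 12 = 0
  [x e^{x} \cos{\left(x \right)} \cos{\left(x y \right)}, x^{2} e^{x} \sin{\left(x y \right)} \cos{\left(x \right)}, y^{2} e^{x} \sin{\left(x y \right)} \cos{\left(x \right)}]:  A B C - 6 = 0
  [e^{3 x}]:  A^{3} - 1 = 0
  [\cos^{3}{\left(x \right)}]:  C^{3} + 27 = 0
Solving: A = 1, B = -2, C = -3.
Check against the point condition:
  u(0, 0) = -2  ⟹  A + C = -2  ✓
Hence u(x, y) = e^{x} - 2 \sin{\left(x y \right)} - 3 \cos{\left(x \right)}.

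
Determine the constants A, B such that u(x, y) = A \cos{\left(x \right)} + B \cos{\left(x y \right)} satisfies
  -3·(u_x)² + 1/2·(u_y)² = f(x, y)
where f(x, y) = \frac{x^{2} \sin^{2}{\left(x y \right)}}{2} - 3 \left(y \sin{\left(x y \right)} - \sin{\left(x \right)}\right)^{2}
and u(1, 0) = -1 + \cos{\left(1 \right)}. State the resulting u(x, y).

Substitute the ansatz u = A \cos{\left(x \right)} + B \cos{\left(x y \right)} into the left-hand side.
Derivatives of the ansatz:
  u_x = - A \sin{\left(x \right)} - B y \sin{\left(x y \right)}
  u_y = - B x \sin{\left(x y \right)}
Term by term:
  -3·(u_x)² = - 3 A^{2} \sin^{2}{\left(x \right)} - 6 A B y \sin{\left(x \right)} \sin{\left(x y \right)} - 3 B^{2} y^{2} \sin^{2}{\left(x y \right)}
  1/2·(u_y)² = \frac{B^{2} x^{2} \sin^{2}{\left(x y \right)}}{2}
So the left-hand side equals
  - 3 A^{2} \sin^{2}{\left(x \right)} - 6 A B y \sin{\left(x \right)} \sin{\left(x y \right)} + \frac{B^{2} x^{2} \sin^{2}{\left(x y \right)}}{2} - 3 B^{2} y^{2} \sin^{2}{\left(x y \right)}
This must equal f(x, y) identically; expanded, f = \frac{x^{2} \sin^{2}{\left(x y \right)}}{2} - 3 y^{2} \sin^{2}{\left(x y \right)} + 6 y \sin{\left(x \right)} \sin{\left(x y \right)} - 3 \sin^{2}{\left(x \right)}.
Matching coefficients of the independent functions:
  [x^{2} \sin^{2}{\left(x y \right)}]:  \frac{B^{2}}{2} = \frac{1}{2}
  [y^{2} \sin^{2}{\left(x y \right)}]:  - 3 B^{2} = -3
  [y \sin{\left(x \right)} \sin{\left(x y \right)}]:  - 6 A B = 6
  [\sin^{2}{\left(x \right)}]:  - 3 A^{2} = -3
These equations allow (A, B) = (-1, 1) or (1, -1).
Impose the point condition(s):
  u(1, 0) = -1 + \cos{\left(1 \right)}  ⟹  A \cos{\left(1 \right)} + B = -1 + \cos{\left(1 \right)}
Only A = 1, B = -1 satisfies everything.
Hence u(x, y) = \cos{\left(x \right)} - \cos{\left(x y \right)}.

Answer: u(x, y) = \cos{\left(x \right)} - \cos{\left(x y \right)}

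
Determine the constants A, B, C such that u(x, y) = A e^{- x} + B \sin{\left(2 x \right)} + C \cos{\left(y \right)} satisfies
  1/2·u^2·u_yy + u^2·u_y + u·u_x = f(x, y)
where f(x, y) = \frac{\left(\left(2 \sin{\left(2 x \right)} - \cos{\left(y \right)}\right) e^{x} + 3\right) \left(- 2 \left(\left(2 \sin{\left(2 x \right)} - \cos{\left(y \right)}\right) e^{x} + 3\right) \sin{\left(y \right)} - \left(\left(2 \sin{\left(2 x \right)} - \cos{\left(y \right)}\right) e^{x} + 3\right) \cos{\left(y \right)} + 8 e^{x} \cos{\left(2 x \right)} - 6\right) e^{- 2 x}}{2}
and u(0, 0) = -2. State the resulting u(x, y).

Substitute the ansatz u = A e^{- x} + B \sin{\left(2 x \right)} + C \cos{\left(y \right)} into the left-hand side.
Derivatives of the ansatz:
  u_yy = - C \cos{\left(y \right)}
  u_y = - C \sin{\left(y \right)}
  u_x = - A e^{- x} + 2 B \cos{\left(2 x \right)}
Term by term:
  1/2·u^2·u_yy = - \frac{A^{2} C e^{- 2 x} \cos{\left(y \right)}}{2} - A B C e^{- x} \sin{\left(2 x \right)} \cos{\left(y \right)} - A C^{2} e^{- x} \cos^{2}{\left(y \right)} - \frac{B^{2} C \sin^{2}{\left(2 x \right)} \cos{\left(y \right)}}{2} - B C^{2} \sin{\left(2 x \right)} \cos^{2}{\left(y \right)} - \frac{C^{3} \cos^{3}{\left(y \right)}}{2}
  u^2·u_y = - A^{2} C e^{- 2 x} \sin{\left(y \right)} - 2 A B C e^{- x} \sin{\left(2 x \right)} \sin{\left(y \right)} - 2 A C^{2} e^{- x} \sin{\left(y \right)} \cos{\left(y \right)} - B^{2} C \sin^{2}{\left(2 x \right)} \sin{\left(y \right)} - 2 B C^{2} \sin{\left(2 x \right)} \sin{\left(y \right)} \cos{\left(y \right)} - C^{3} \sin{\left(y \right)} \cos^{2}{\left(y \right)}
  u·u_x = - A^{2} e^{- 2 x} - A B e^{- x} \sin{\left(2 x \right)} + 2 A B e^{- x} \cos{\left(2 x \right)} - A C e^{- x} \cos{\left(y \right)} + 2 B^{2} \sin{\left(2 x \right)} \cos{\left(2 x \right)} + 2 B C \cos{\left(2 x \right)} \cos{\left(y \right)}
So the left-hand side equals
  - A^{2} C e^{- 2 x} \sin{\left(y \right)} - \frac{A^{2} C e^{- 2 x} \cos{\left(y \right)}}{2} - A^{2} e^{- 2 x} - 2 A B C e^{- x} \sin{\left(2 x \right)} \sin{\left(y \right)} - A B C e^{- x} \sin{\left(2 x \right)} \cos{\left(y \right)} - A B e^{- x} \sin{\left(2 x \right)} + 2 A B e^{- x} \cos{\left(2 x \right)} - 2 A C^{2} e^{- x} \sin{\left(y \right)} \cos{\left(y \right)} - A C^{2} e^{- x} \cos^{2}{\left(y \right)} - A C e^{- x} \cos{\left(y \right)} - B^{2} C \sin^{2}{\left(2 x \right)} \sin{\left(y \right)} - \frac{B^{2} C \sin^{2}{\left(2 x \right)} \cos{\left(y \right)}}{2} + 2 B^{2} \sin{\left(2 x \right)} \cos{\left(2 x \right)} - 2 B C^{2} \sin{\left(2 x \right)} \sin{\left(y \right)} \cos{\left(y \right)} - B C^{2} \sin{\left(2 x \right)} \cos^{2}{\left(y \right)} + 2 B C \cos{\left(2 x \right)} \cos{\left(y \right)} - C^{3} \sin{\left(y \right)} \cos^{2}{\left(y \right)} - \frac{C^{3} \cos^{3}{\left(y \right)}}{2}
This must equal f(x, y) identically; expanded, f = - 4 \sin^{2}{\left(2 x \right)} \sin{\left(y \right)} - 2 \sin^{2}{\left(2 x \right)} \cos{\left(y \right)} + 4 \sin{\left(2 x \right)} \sin{\left(y \right)} \cos{\left(y \right)} + 8 \sin{\left(2 x \right)} \cos{\left(2 x \right)} + 2 \sin{\left(2 x \right)} \cos^{2}{\left(y \right)} - \sin{\left(y \right)} \cos^{2}{\left(y \right)} - 4 \cos{\left(2 x \right)} \cos{\left(y \right)} - \frac{\cos^{3}{\left(y \right)}}{2} - 12 e^{- x} \sin{\left(2 x \right)} \sin{\left(y \right)} - 6 e^{- x} \sin{\left(2 x \right)} \cos{\left(y \right)} - 6 e^{- x} \sin{\left(2 x \right)} + 6 e^{- x} \sin{\left(y \right)} \cos{\left(y \right)} + 12 e^{- x} \cos{\left(2 x \right)} + 3 e^{- x} \cos^{2}{\left(y \right)} + 3 e^{- x} \cos{\left(y \right)} - 9 e^{- 2 x} \sin{\left(y \right)} - \frac{9 e^{- 2 x} \cos{\left(y \right)}}{2} - 9 e^{- 2 x}.
Matching coefficients of the independent functions:
(each divided by its leading coefficient; functions giving the same equation are listed together)
  [e^{- 2 x} \sin{\left(y \right)}, e^{- 2 x} \cos{\left(y \right)}]:  A^{2} C - 9 = 0
  [e^{- x} \sin{\left(2 x \right)}, e^{- x} \cos{\left(2 x \right)}]:  A B - 6 = 0
  [e^{- x} \cos{\left(y \right)}]:  A C + 3 = 0
  [e^{- x} \cos^{2}{\left(y \right)}, e^{- x} \sin{\left(y \right)} \cos{\left(y \right)}]:  A C^{2} + 3 = 0
  [\sin{\left(2 x \right)} \cos{\left(2 x \right)}]:  B^{2} - 4 = 0
  [\sin{\left(2 x \right)} \cos^{2}{\left(y \right)}, \sin{\left(2 x \right)} \sin{\left(y \right)} \cos{\left(y \right)}]:  B C^{2} + 2 = 0
  [\sin^{2}{\left(2 x \right)} \sin{\left(y \right)}, \sin^{2}{\left(2 x \right)} \cos{\left(y \right)}]:  B^{2} C - 4 = 0
  [\sin{\left(y \right)} \cos^{2}{\left(y \right)}, \cos^{3}{\left(y \right)}]:  C^{3} - 1 = 0
  [\cos{\left(2 x \right)} \cos{\left(y \right)}]:  B C + 2 = 0
  [e^{- x} \sin{\left(2 x \right)} \sin{\left(y \right)}, e^{- x} \sin{\left(2 x \right)} \cos{\left(y \right)}]:  A B C - 6 = 0
  [e^{- 2 x}]:  A^{2} - 9 = 0
Solving: A = -3, B = -2, C = 1.
Check against the point condition:
  u(0, 0) = -2  ⟹  A + C = -2  ✓
Hence u(x, y) = - 2 \sin{\left(2 x \right)} + \cos{\left(y \right)} - 3 e^{- x}.

Answer: u(x, y) = - 2 \sin{\left(2 x \right)} + \cos{\left(y \right)} - 3 e^{- x}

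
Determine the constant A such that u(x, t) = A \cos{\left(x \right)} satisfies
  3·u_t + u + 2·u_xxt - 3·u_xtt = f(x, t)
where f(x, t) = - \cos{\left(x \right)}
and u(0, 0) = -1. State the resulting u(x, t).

Substitute the ansatz u = A \cos{\left(x \right)} into the left-hand side.
Derivatives of the ansatz:
  u_t = 0
  u_xxt = 0
  u_xtt = 0
Term by term:
  3·u_t = 0
  u = A \cos{\left(x \right)}
  2·u_xxt = 0
  -3·u_xtt = 0
So the left-hand side equals
  A \cos{\left(x \right)}
This must equal f(x, t) = - \cos{\left(x \right)} identically.
Matching coefficients of the independent functions:
  [\cos{\left(x \right)}]:  A = -1
Solving: A = -1.
Check against the point condition:
  u(0, 0) = -1  ⟹  A = -1  ✓
Hence u(x, t) = - \cos{\left(x \right)}.

Answer: u(x, t) = - \cos{\left(x \right)}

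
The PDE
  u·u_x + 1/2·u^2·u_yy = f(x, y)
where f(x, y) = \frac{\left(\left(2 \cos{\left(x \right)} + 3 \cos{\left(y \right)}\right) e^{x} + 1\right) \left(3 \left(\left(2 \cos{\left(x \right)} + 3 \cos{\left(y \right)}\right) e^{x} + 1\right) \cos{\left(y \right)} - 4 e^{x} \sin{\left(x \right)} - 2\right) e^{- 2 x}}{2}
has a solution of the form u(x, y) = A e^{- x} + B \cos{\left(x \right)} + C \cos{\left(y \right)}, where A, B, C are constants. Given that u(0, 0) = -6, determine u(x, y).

Substitute the ansatz u = A e^{- x} + B \cos{\left(x \right)} + C \cos{\left(y \right)} into the left-hand side.
Derivatives of the ansatz:
  u_x = - A e^{- x} - B \sin{\left(x \right)}
  u_yy = - C \cos{\left(y \right)}
Term by term:
  u·u_x = - A^{2} e^{- 2 x} - A B e^{- x} \sin{\left(x \right)} - A B e^{- x} \cos{\left(x \right)} - A C e^{- x} \cos{\left(y \right)} - B^{2} \sin{\left(x \right)} \cos{\left(x \right)} - B C \sin{\left(x \right)} \cos{\left(y \right)}
  1/2·u^2·u_yy = - \frac{A^{2} C e^{- 2 x} \cos{\left(y \right)}}{2} - A B C e^{- x} \cos{\left(x \right)} \cos{\left(y \right)} - A C^{2} e^{- x} \cos^{2}{\left(y \right)} - \frac{B^{2} C \cos^{2}{\left(x \right)} \cos{\left(y \right)}}{2} - B C^{2} \cos{\left(x \right)} \cos^{2}{\left(y \right)} - \frac{C^{3} \cos^{3}{\left(y \right)}}{2}
So the left-hand side equals
  - \frac{A^{2} C e^{- 2 x} \cos{\left(y \right)}}{2} - A^{2} e^{- 2 x} - A B C e^{- x} \cos{\left(x \right)} \cos{\left(y \right)} - A B e^{- x} \sin{\left(x \right)} - A B e^{- x} \cos{\left(x \right)} - A C^{2} e^{- x} \cos^{2}{\left(y \right)} - A C e^{- x} \cos{\left(y \right)} - \frac{B^{2} C \cos^{2}{\left(x \right)} \cos{\left(y \right)}}{2} - B^{2} \sin{\left(x \right)} \cos{\left(x \right)} - B C^{2} \cos{\left(x \right)} \cos^{2}{\left(y \right)} - B C \sin{\left(x \right)} \cos{\left(y \right)} - \frac{C^{3} \cos^{3}{\left(y \right)}}{2}
This must equal f(x, y) identically; expanded, f = - 4 \sin{\left(x \right)} \cos{\left(x \right)} - 6 \sin{\left(x \right)} \cos{\left(y \right)} + 6 \cos^{2}{\left(x \right)} \cos{\left(y \right)} + 18 \cos{\left(x \right)} \cos^{2}{\left(y \right)} + \frac{27 \cos^{3}{\left(y \right)}}{2} - 2 e^{- x} \sin{\left(x \right)} + 6 e^{- x} \cos{\left(x \right)} \cos{\left(y \right)} - 2 e^{- x} \cos{\left(x \right)} + 9 e^{- x} \cos^{2}{\left(y \right)} - 3 e^{- x} \cos{\left(y \right)} + \frac{3 e^{- 2 x} \cos{\left(y \right)}}{2} - e^{- 2 x}.
Matching coefficients of the independent functions:
  [e^{- 2 x} \cos{\left(y \right)}]:  - \frac{A^{2} C}{2} = \frac{3}{2}
  [e^{- x} \sin{\left(x \right)}, e^{- x} \cos{\left(x \right)}]:  - A B = -2
  [e^{- x} \cos{\left(y \right)}]:  - A C = -3
  [e^{- x} \cos^{2}{\left(y \right)}]:  - A C^{2} = 9
  [\sin{\left(x \right)} \cos{\left(x \right)}]:  - B^{2} = -4
  [\sin{\left(x \right)} \cos{\left(y \right)}]:  - B C = -6
  [\cos{\left(x \right)} \cos^{2}{\left(y \right)}]:  - B C^{2} = 18
  [\cos^{2}{\left(x \right)} \cos{\left(y \right)}]:  - \frac{B^{2} C}{2} = 6
  [e^{- x} \cos{\left(x \right)} \cos{\left(y \right)}]:  - A B C = 6
  [e^{- 2 x}]:  - A^{2} = -1
  [\cos^{3}{\left(y \right)}]:  - \frac{C^{3}}{2} = \frac{27}{2}
Solving: A = -1, B = -2, C = -3.
Check against the point condition:
  u(0, 0) = -6  ⟹  A + B + C = -6  ✓
Hence u(x, y) = - 2 \cos{\left(x \right)} - 3 \cos{\left(y \right)} - e^{- x}.

Answer: u(x, y) = - 2 \cos{\left(x \right)} - 3 \cos{\left(y \right)} - e^{- x}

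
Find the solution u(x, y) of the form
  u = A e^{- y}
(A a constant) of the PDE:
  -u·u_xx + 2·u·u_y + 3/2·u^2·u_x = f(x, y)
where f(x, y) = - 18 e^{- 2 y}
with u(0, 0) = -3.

Substitute the ansatz u = A e^{- y} into the left-hand side.
Derivatives of the ansatz:
  u_xx = 0
  u_y = - A e^{- y}
  u_x = 0
Term by term:
  -u·u_xx = 0
  2·u·u_y = - 2 A^{2} e^{- 2 y}
  3/2·u^2·u_x = 0
So the left-hand side equals
  - 2 A^{2} e^{- 2 y}
This must equal f(x, y) = - 18 e^{- 2 y} identically.
Matching coefficients of the independent functions:
  [e^{- 2 y}]:  - 2 A^{2} = -18
These equations allow (A) = (-3) or (3).
Impose the point condition(s):
  u(0, 0) = -3  ⟹  A = -3
Only A = -3 satisfies everything.
Hence u(x, y) = - 3 e^{- y}.

Answer: u(x, y) = - 3 e^{- y}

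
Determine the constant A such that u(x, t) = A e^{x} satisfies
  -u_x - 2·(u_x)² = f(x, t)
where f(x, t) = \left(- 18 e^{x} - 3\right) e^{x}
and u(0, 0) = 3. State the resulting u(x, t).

Answer: u(x, t) = 3 e^{x}

Derivation:
Substitute the ansatz u = A e^{x} into the left-hand side.
Derivatives of the ansatz:
  u_x = A e^{x}
Term by term:
  -u_x = - A e^{x}
  -2·(u_x)² = - 2 A^{2} e^{2 x}
So the left-hand side equals
  - 2 A^{2} e^{2 x} - A e^{x}
This must equal f(x, t) = \left(- 18 e^{x} - 3\right) e^{x} identically.
Matching coefficients of the independent functions:
  [e^{x}]:  - A = -3
  [e^{2 x}]:  - 2 A^{2} = -18
Solving: A = 3.
Check against the point condition:
  u(0, 0) = 3  ⟹  A = 3  ✓
Hence u(x, t) = 3 e^{x}.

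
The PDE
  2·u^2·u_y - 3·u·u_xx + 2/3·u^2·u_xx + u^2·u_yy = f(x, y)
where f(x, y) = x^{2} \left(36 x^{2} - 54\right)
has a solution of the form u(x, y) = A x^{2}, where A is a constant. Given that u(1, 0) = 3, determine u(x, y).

Substitute the ansatz u = A x^{2} into the left-hand side.
Derivatives of the ansatz:
  u_y = 0
  u_xx = 2 A
  u_yy = 0
Term by term:
  2·u^2·u_y = 0
  -3·u·u_xx = - 6 A^{2} x^{2}
  2/3·u^2·u_xx = \frac{4 A^{3} x^{4}}{3}
  u^2·u_yy = 0
So the left-hand side equals
  \frac{4 A^{3} x^{4}}{3} - 6 A^{2} x^{2}
This must equal f(x, y) identically; expanded, f = 36 x^{4} - 54 x^{2}.
Matching coefficients of the independent functions:
  [x^{2}]:  - 6 A^{2} = -54
  [x^{4}]:  \frac{4 A^{3}}{3} = 36
Solving: A = 3.
Check against the point condition:
  u(1, 0) = 3  ⟹  A = 3  ✓
Hence u(x, y) = 3 x^{2}.

Answer: u(x, y) = 3 x^{2}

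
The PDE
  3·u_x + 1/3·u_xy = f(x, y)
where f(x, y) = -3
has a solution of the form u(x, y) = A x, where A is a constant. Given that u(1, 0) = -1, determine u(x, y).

Substitute the ansatz u = A x into the left-hand side.
Derivatives of the ansatz:
  u_x = A
  u_xy = 0
Term by term:
  3·u_x = 3 A
  1/3·u_xy = 0
So the left-hand side equals
  3 A
This must equal f(x, y) = -3 identically.
Matching coefficients of the independent functions:
  [constant term]:  3 A = -3
Solving: A = -1.
Check against the point condition:
  u(1, 0) = -1  ⟹  A = -1  ✓
Hence u(x, y) = - x.

Answer: u(x, y) = - x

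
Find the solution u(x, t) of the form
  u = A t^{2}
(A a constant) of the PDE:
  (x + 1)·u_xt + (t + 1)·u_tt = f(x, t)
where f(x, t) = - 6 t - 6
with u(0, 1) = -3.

Answer: u(x, t) = - 3 t^{2}

Derivation:
Substitute the ansatz u = A t^{2} into the left-hand side.
Derivatives of the ansatz:
  u_xt = 0
  u_tt = 2 A
Term by term:
  (x + 1)·u_xt = 0
  (t + 1)·u_tt = 2 A t + 2 A
So the left-hand side equals
  2 A t + 2 A
This must equal f(x, t) = - 6 t - 6 identically.
Matching coefficients of the independent functions:
  [constant term, t]:  2 A = -6
Solving: A = -3.
Check against the point condition:
  u(0, 1) = -3  ⟹  A = -3  ✓
Hence u(x, t) = - 3 t^{2}.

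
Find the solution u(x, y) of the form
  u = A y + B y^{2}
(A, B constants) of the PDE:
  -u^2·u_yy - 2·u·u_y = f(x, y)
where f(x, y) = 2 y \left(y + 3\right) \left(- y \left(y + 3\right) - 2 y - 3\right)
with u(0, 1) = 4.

Answer: u(x, y) = y^{2} + 3 y

Derivation:
Substitute the ansatz u = A y + B y^{2} into the left-hand side.
Derivatives of the ansatz:
  u_yy = 2 B
  u_y = A + 2 B y
Term by term:
  -u^2·u_yy = - 2 A^{2} B y^{2} - 4 A B^{2} y^{3} - 2 B^{3} y^{4}
  -2·u·u_y = - 2 A^{2} y - 6 A B y^{2} - 4 B^{2} y^{3}
So the left-hand side equals
  - 2 A^{2} B y^{2} - 2 A^{2} y - 4 A B^{2} y^{3} - 6 A B y^{2} - 2 B^{3} y^{4} - 4 B^{2} y^{3}
This must equal f(x, y) = 2 y \left(y + 3\right) \left(- y \left(y + 3\right) - 2 y - 3\right) identically.
Matching coefficients of the independent functions:
  [y]:  - 2 A^{2} = -18
  [y^{2}]:  - 2 A^{2} B - 6 A B = -36
  [y^{3}]:  - 4 A B^{2} - 4 B^{2} = -16
  [y^{4}]:  - 2 B^{3} = -2
Solving: A = 3, B = 1.
Check against the point condition:
  u(0, 1) = 4  ⟹  A + B = 4  ✓
Hence u(x, y) = y^{2} + 3 y.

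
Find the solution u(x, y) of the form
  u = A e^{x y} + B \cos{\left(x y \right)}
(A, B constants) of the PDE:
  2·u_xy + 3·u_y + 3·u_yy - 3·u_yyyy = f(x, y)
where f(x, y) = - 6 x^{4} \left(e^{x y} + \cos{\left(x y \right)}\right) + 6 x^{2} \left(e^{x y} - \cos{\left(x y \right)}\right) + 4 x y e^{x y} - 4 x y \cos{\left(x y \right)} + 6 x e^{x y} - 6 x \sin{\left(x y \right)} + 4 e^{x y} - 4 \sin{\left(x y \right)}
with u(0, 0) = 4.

Answer: u(x, y) = 2 e^{x y} + 2 \cos{\left(x y \right)}

Derivation:
Substitute the ansatz u = A e^{x y} + B \cos{\left(x y \right)} into the left-hand side.
Derivatives of the ansatz:
  u_xy = A x y e^{x y} + A e^{x y} - B x y \cos{\left(x y \right)} - B \sin{\left(x y \right)}
  u_y = A x e^{x y} - B x \sin{\left(x y \right)}
  u_yy = A x^{2} e^{x y} - B x^{2} \cos{\left(x y \right)}
  u_yyyy = A x^{4} e^{x y} + B x^{4} \cos{\left(x y \right)}
Term by term:
  2·u_xy = 2 A x y e^{x y} + 2 A e^{x y} - 2 B x y \cos{\left(x y \right)} - 2 B \sin{\left(x y \right)}
  3·u_y = 3 A x e^{x y} - 3 B x \sin{\left(x y \right)}
  3·u_yy = 3 A x^{2} e^{x y} - 3 B x^{2} \cos{\left(x y \right)}
  -3·u_yyyy = - 3 A x^{4} e^{x y} - 3 B x^{4} \cos{\left(x y \right)}
So the left-hand side equals
  - 3 A x^{4} e^{x y} + 3 A x^{2} e^{x y} + 2 A x y e^{x y} + 3 A x e^{x y} + 2 A e^{x y} - 3 B x^{4} \cos{\left(x y \right)} - 3 B x^{2} \cos{\left(x y \right)} - 2 B x y \cos{\left(x y \right)} - 3 B x \sin{\left(x y \right)} - 2 B \sin{\left(x y \right)}
This must equal f(x, y) identically; expanded, f = - 6 x^{4} e^{x y} - 6 x^{4} \cos{\left(x y \right)} + 6 x^{2} e^{x y} - 6 x^{2} \cos{\left(x y \right)} + 4 x y e^{x y} - 4 x y \cos{\left(x y \right)} + 6 x e^{x y} - 6 x \sin{\left(x y \right)} + 4 e^{x y} - 4 \sin{\left(x y \right)}.
Matching coefficients of the independent functions:
  [x e^{x y}, x^{2} e^{x y}]:  3 A = 6
  [x \sin{\left(x y \right)}, x^{2} \cos{\left(x y \right)}, x^{4} \cos{\left(x y \right)}]:  - 3 B = -6
  [x^{4} e^{x y}]:  - 3 A = -6
  [x y e^{x y}, e^{x y}]:  2 A = 4
  [x y \cos{\left(x y \right)}, \sin{\left(x y \right)}]:  - 2 B = -4
Solving: A = 2, B = 2.
Check against the point condition:
  u(0, 0) = 4  ⟹  A + B = 4  ✓
Hence u(x, y) = 2 e^{x y} + 2 \cos{\left(x y \right)}.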